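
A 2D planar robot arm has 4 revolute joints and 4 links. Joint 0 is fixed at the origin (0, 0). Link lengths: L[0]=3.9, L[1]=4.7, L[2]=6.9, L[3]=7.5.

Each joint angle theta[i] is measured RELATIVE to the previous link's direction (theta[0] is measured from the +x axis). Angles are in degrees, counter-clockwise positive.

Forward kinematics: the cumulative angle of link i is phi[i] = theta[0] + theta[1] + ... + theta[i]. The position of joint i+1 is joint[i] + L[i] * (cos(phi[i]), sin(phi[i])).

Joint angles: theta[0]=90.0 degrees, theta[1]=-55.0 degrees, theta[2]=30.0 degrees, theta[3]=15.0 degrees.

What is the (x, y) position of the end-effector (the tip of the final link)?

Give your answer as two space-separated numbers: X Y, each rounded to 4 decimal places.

joint[0] = (0.0000, 0.0000)  (base)
link 0: phi[0] = 90 = 90 deg
  cos(90 deg) = 0.0000, sin(90 deg) = 1.0000
  joint[1] = (0.0000, 0.0000) + 3.9 * (0.0000, 1.0000) = (0.0000 + 0.0000, 0.0000 + 3.9000) = (0.0000, 3.9000)
link 1: phi[1] = 90 + -55 = 35 deg
  cos(35 deg) = 0.8192, sin(35 deg) = 0.5736
  joint[2] = (0.0000, 3.9000) + 4.7 * (0.8192, 0.5736) = (0.0000 + 3.8500, 3.9000 + 2.6958) = (3.8500, 6.5958)
link 2: phi[2] = 90 + -55 + 30 = 65 deg
  cos(65 deg) = 0.4226, sin(65 deg) = 0.9063
  joint[3] = (3.8500, 6.5958) + 6.9 * (0.4226, 0.9063) = (3.8500 + 2.9161, 6.5958 + 6.2535) = (6.7661, 12.8493)
link 3: phi[3] = 90 + -55 + 30 + 15 = 80 deg
  cos(80 deg) = 0.1736, sin(80 deg) = 0.9848
  joint[4] = (6.7661, 12.8493) + 7.5 * (0.1736, 0.9848) = (6.7661 + 1.3024, 12.8493 + 7.3861) = (8.0684, 20.2354)
End effector: (8.0684, 20.2354)

Answer: 8.0684 20.2354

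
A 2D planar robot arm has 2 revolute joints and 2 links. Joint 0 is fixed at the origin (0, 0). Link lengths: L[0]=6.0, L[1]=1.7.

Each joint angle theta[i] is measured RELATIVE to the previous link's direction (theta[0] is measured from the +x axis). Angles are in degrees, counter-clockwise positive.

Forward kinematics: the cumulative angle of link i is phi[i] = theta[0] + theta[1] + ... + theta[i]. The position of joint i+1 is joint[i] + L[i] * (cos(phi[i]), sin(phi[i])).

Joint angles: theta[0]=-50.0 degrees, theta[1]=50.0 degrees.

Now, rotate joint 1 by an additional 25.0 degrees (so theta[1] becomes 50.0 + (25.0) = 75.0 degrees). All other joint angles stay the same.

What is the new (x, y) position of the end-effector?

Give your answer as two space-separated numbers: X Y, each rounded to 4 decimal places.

joint[0] = (0.0000, 0.0000)  (base)
link 0: phi[0] = -50 = -50 deg
  cos(-50 deg) = 0.6428, sin(-50 deg) = -0.7660
  joint[1] = (0.0000, 0.0000) + 6 * (0.6428, -0.7660) = (0.0000 + 3.8567, 0.0000 + -4.5963) = (3.8567, -4.5963)
link 1: phi[1] = -50 + 75 = 25 deg
  cos(25 deg) = 0.9063, sin(25 deg) = 0.4226
  joint[2] = (3.8567, -4.5963) + 1.7 * (0.9063, 0.4226) = (3.8567 + 1.5407, -4.5963 + 0.7185) = (5.3974, -3.8778)
End effector: (5.3974, -3.8778)

Answer: 5.3974 -3.8778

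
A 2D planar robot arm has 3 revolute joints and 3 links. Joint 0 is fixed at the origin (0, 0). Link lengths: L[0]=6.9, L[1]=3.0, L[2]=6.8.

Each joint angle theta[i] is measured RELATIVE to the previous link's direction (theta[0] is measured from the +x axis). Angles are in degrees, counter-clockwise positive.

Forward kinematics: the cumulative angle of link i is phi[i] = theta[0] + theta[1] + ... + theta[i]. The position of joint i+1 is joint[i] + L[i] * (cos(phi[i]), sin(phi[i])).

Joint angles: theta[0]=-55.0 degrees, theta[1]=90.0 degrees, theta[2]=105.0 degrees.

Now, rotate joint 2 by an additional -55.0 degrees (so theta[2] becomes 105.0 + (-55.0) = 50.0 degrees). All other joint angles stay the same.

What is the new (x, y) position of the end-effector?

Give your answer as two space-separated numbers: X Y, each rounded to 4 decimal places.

joint[0] = (0.0000, 0.0000)  (base)
link 0: phi[0] = -55 = -55 deg
  cos(-55 deg) = 0.5736, sin(-55 deg) = -0.8192
  joint[1] = (0.0000, 0.0000) + 6.9 * (0.5736, -0.8192) = (0.0000 + 3.9577, 0.0000 + -5.6521) = (3.9577, -5.6521)
link 1: phi[1] = -55 + 90 = 35 deg
  cos(35 deg) = 0.8192, sin(35 deg) = 0.5736
  joint[2] = (3.9577, -5.6521) + 3 * (0.8192, 0.5736) = (3.9577 + 2.4575, -5.6521 + 1.7207) = (6.4151, -3.9314)
link 2: phi[2] = -55 + 90 + 50 = 85 deg
  cos(85 deg) = 0.0872, sin(85 deg) = 0.9962
  joint[3] = (6.4151, -3.9314) + 6.8 * (0.0872, 0.9962) = (6.4151 + 0.5927, -3.9314 + 6.7741) = (7.0078, 2.8427)
End effector: (7.0078, 2.8427)

Answer: 7.0078 2.8427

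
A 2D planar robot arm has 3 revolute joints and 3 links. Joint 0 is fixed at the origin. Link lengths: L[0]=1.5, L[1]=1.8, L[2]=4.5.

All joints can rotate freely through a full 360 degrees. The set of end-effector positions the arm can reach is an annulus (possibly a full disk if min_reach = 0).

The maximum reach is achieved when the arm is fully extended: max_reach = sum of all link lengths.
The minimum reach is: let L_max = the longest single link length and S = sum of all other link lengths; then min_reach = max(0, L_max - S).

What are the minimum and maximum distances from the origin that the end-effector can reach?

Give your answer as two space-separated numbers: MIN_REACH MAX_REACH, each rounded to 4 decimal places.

Link lengths: [1.5, 1.8, 4.5]
max_reach = 1.5 + 1.8 + 4.5 = 7.8
L_max = max([1.5, 1.8, 4.5]) = 4.5
S (sum of others) = 7.8 - 4.5 = 3.3
min_reach = max(0, 4.5 - 3.3) = max(0, 1.2) = 1.2

Answer: 1.2000 7.8000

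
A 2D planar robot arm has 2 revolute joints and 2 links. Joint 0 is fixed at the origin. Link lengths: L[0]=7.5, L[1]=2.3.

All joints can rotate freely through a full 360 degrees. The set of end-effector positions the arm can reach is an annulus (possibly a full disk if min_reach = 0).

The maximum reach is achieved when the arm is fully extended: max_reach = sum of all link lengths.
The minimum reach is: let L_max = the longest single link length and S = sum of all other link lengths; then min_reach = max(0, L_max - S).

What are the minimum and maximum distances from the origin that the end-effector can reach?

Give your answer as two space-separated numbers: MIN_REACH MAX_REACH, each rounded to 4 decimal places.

Answer: 5.2000 9.8000

Derivation:
Link lengths: [7.5, 2.3]
max_reach = 7.5 + 2.3 = 9.8
L_max = max([7.5, 2.3]) = 7.5
S (sum of others) = 9.8 - 7.5 = 2.3
min_reach = max(0, 7.5 - 2.3) = max(0, 5.2) = 5.2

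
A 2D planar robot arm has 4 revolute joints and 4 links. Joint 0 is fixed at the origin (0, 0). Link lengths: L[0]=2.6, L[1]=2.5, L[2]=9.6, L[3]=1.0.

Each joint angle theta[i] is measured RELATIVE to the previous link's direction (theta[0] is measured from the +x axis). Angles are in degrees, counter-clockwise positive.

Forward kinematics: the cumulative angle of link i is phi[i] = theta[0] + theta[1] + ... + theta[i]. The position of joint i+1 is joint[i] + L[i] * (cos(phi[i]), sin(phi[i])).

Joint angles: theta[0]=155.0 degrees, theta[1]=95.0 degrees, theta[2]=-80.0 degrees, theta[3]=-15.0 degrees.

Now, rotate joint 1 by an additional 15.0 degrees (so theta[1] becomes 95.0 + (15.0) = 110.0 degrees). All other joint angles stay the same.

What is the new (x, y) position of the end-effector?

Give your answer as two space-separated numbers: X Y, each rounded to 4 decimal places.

Answer: -13.1226 -2.0547

Derivation:
joint[0] = (0.0000, 0.0000)  (base)
link 0: phi[0] = 155 = 155 deg
  cos(155 deg) = -0.9063, sin(155 deg) = 0.4226
  joint[1] = (0.0000, 0.0000) + 2.6 * (-0.9063, 0.4226) = (0.0000 + -2.3564, 0.0000 + 1.0988) = (-2.3564, 1.0988)
link 1: phi[1] = 155 + 110 = 265 deg
  cos(265 deg) = -0.0872, sin(265 deg) = -0.9962
  joint[2] = (-2.3564, 1.0988) + 2.5 * (-0.0872, -0.9962) = (-2.3564 + -0.2179, 1.0988 + -2.4905) = (-2.5743, -1.3917)
link 2: phi[2] = 155 + 110 + -80 = 185 deg
  cos(185 deg) = -0.9962, sin(185 deg) = -0.0872
  joint[3] = (-2.5743, -1.3917) + 9.6 * (-0.9962, -0.0872) = (-2.5743 + -9.5635, -1.3917 + -0.8367) = (-12.1378, -2.2284)
link 3: phi[3] = 155 + 110 + -80 + -15 = 170 deg
  cos(170 deg) = -0.9848, sin(170 deg) = 0.1736
  joint[4] = (-12.1378, -2.2284) + 1 * (-0.9848, 0.1736) = (-12.1378 + -0.9848, -2.2284 + 0.1736) = (-13.1226, -2.0547)
End effector: (-13.1226, -2.0547)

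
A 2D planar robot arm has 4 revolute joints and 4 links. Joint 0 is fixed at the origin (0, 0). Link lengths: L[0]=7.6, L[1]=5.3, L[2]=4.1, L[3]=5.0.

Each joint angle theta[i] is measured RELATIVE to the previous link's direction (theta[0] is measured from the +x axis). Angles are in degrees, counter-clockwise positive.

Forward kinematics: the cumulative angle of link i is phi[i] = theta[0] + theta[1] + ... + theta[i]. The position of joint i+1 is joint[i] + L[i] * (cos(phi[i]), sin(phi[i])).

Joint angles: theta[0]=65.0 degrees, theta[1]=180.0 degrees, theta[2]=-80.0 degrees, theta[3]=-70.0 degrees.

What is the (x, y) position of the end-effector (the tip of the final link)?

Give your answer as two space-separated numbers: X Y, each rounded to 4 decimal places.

Answer: -3.4241 8.1266

Derivation:
joint[0] = (0.0000, 0.0000)  (base)
link 0: phi[0] = 65 = 65 deg
  cos(65 deg) = 0.4226, sin(65 deg) = 0.9063
  joint[1] = (0.0000, 0.0000) + 7.6 * (0.4226, 0.9063) = (0.0000 + 3.2119, 0.0000 + 6.8879) = (3.2119, 6.8879)
link 1: phi[1] = 65 + 180 = 245 deg
  cos(245 deg) = -0.4226, sin(245 deg) = -0.9063
  joint[2] = (3.2119, 6.8879) + 5.3 * (-0.4226, -0.9063) = (3.2119 + -2.2399, 6.8879 + -4.8034) = (0.9720, 2.0845)
link 2: phi[2] = 65 + 180 + -80 = 165 deg
  cos(165 deg) = -0.9659, sin(165 deg) = 0.2588
  joint[3] = (0.9720, 2.0845) + 4.1 * (-0.9659, 0.2588) = (0.9720 + -3.9603, 2.0845 + 1.0612) = (-2.9883, 3.1457)
link 3: phi[3] = 65 + 180 + -80 + -70 = 95 deg
  cos(95 deg) = -0.0872, sin(95 deg) = 0.9962
  joint[4] = (-2.9883, 3.1457) + 5 * (-0.0872, 0.9962) = (-2.9883 + -0.4358, 3.1457 + 4.9810) = (-3.4241, 8.1266)
End effector: (-3.4241, 8.1266)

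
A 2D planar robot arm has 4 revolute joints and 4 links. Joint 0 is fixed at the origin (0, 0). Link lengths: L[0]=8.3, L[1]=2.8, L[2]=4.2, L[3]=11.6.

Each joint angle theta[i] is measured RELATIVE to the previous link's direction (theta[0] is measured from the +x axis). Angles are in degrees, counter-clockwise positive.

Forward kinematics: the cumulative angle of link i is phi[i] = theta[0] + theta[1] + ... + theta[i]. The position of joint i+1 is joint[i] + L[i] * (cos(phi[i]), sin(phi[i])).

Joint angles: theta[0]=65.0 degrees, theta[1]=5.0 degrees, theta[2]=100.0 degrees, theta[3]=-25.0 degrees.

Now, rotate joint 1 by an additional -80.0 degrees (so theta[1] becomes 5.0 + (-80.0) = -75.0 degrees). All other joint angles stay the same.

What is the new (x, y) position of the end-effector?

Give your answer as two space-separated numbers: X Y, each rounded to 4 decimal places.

Answer: 11.1676 21.7493

Derivation:
joint[0] = (0.0000, 0.0000)  (base)
link 0: phi[0] = 65 = 65 deg
  cos(65 deg) = 0.4226, sin(65 deg) = 0.9063
  joint[1] = (0.0000, 0.0000) + 8.3 * (0.4226, 0.9063) = (0.0000 + 3.5077, 0.0000 + 7.5224) = (3.5077, 7.5224)
link 1: phi[1] = 65 + -75 = -10 deg
  cos(-10 deg) = 0.9848, sin(-10 deg) = -0.1736
  joint[2] = (3.5077, 7.5224) + 2.8 * (0.9848, -0.1736) = (3.5077 + 2.7575, 7.5224 + -0.4862) = (6.2652, 7.0361)
link 2: phi[2] = 65 + -75 + 100 = 90 deg
  cos(90 deg) = 0.0000, sin(90 deg) = 1.0000
  joint[3] = (6.2652, 7.0361) + 4.2 * (0.0000, 1.0000) = (6.2652 + 0.0000, 7.0361 + 4.2000) = (6.2652, 11.2361)
link 3: phi[3] = 65 + -75 + 100 + -25 = 65 deg
  cos(65 deg) = 0.4226, sin(65 deg) = 0.9063
  joint[4] = (6.2652, 11.2361) + 11.6 * (0.4226, 0.9063) = (6.2652 + 4.9024, 11.2361 + 10.5132) = (11.1676, 21.7493)
End effector: (11.1676, 21.7493)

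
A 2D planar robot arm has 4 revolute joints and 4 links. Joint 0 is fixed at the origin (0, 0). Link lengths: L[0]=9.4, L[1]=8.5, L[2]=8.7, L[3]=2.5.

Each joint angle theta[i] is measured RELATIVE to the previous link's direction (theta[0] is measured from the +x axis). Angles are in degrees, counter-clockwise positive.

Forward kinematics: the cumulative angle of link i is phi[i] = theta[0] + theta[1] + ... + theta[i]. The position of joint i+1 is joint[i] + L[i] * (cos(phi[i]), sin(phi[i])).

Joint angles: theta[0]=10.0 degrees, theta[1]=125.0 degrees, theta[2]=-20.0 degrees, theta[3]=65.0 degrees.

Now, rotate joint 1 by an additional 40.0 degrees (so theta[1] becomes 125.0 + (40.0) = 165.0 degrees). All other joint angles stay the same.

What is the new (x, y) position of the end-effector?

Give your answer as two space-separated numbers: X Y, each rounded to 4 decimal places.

Answer: -9.0105 4.4429

Derivation:
joint[0] = (0.0000, 0.0000)  (base)
link 0: phi[0] = 10 = 10 deg
  cos(10 deg) = 0.9848, sin(10 deg) = 0.1736
  joint[1] = (0.0000, 0.0000) + 9.4 * (0.9848, 0.1736) = (0.0000 + 9.2572, 0.0000 + 1.6323) = (9.2572, 1.6323)
link 1: phi[1] = 10 + 165 = 175 deg
  cos(175 deg) = -0.9962, sin(175 deg) = 0.0872
  joint[2] = (9.2572, 1.6323) + 8.5 * (-0.9962, 0.0872) = (9.2572 + -8.4677, 1.6323 + 0.7408) = (0.7895, 2.3731)
link 2: phi[2] = 10 + 165 + -20 = 155 deg
  cos(155 deg) = -0.9063, sin(155 deg) = 0.4226
  joint[3] = (0.7895, 2.3731) + 8.7 * (-0.9063, 0.4226) = (0.7895 + -7.8849, 2.3731 + 3.6768) = (-7.0953, 6.0499)
link 3: phi[3] = 10 + 165 + -20 + 65 = 220 deg
  cos(220 deg) = -0.7660, sin(220 deg) = -0.6428
  joint[4] = (-7.0953, 6.0499) + 2.5 * (-0.7660, -0.6428) = (-7.0953 + -1.9151, 6.0499 + -1.6070) = (-9.0105, 4.4429)
End effector: (-9.0105, 4.4429)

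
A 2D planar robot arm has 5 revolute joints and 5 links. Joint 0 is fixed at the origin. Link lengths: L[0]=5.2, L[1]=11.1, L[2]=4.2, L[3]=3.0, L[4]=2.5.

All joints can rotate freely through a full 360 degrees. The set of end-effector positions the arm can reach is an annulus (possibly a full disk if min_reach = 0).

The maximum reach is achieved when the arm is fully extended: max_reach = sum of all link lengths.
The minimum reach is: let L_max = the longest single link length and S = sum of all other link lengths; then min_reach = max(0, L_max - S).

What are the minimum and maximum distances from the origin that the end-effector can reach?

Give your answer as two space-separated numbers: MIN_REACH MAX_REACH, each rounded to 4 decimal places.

Link lengths: [5.2, 11.1, 4.2, 3.0, 2.5]
max_reach = 5.2 + 11.1 + 4.2 + 3 + 2.5 = 26
L_max = max([5.2, 11.1, 4.2, 3.0, 2.5]) = 11.1
S (sum of others) = 26 - 11.1 = 14.9
min_reach = max(0, 11.1 - 14.9) = max(0, -3.8) = 0

Answer: 0.0000 26.0000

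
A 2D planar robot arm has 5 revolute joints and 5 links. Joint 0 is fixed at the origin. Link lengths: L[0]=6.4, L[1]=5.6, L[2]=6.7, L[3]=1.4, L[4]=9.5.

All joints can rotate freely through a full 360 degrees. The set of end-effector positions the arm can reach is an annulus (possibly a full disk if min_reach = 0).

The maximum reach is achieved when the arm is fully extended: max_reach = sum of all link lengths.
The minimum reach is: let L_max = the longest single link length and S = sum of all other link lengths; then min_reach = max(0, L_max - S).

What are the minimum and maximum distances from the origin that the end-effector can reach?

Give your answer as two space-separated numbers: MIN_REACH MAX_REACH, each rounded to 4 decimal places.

Link lengths: [6.4, 5.6, 6.7, 1.4, 9.5]
max_reach = 6.4 + 5.6 + 6.7 + 1.4 + 9.5 = 29.6
L_max = max([6.4, 5.6, 6.7, 1.4, 9.5]) = 9.5
S (sum of others) = 29.6 - 9.5 = 20.1
min_reach = max(0, 9.5 - 20.1) = max(0, -10.6) = 0

Answer: 0.0000 29.6000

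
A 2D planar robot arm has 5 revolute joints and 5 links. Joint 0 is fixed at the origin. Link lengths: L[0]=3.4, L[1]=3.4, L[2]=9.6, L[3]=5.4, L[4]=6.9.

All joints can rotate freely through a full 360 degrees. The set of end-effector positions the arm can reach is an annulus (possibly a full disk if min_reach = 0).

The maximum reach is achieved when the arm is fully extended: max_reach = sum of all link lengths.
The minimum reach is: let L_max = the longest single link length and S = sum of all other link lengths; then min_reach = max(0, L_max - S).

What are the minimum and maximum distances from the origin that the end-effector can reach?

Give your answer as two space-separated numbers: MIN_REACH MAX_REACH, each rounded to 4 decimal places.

Link lengths: [3.4, 3.4, 9.6, 5.4, 6.9]
max_reach = 3.4 + 3.4 + 9.6 + 5.4 + 6.9 = 28.7
L_max = max([3.4, 3.4, 9.6, 5.4, 6.9]) = 9.6
S (sum of others) = 28.7 - 9.6 = 19.1
min_reach = max(0, 9.6 - 19.1) = max(0, -9.5) = 0

Answer: 0.0000 28.7000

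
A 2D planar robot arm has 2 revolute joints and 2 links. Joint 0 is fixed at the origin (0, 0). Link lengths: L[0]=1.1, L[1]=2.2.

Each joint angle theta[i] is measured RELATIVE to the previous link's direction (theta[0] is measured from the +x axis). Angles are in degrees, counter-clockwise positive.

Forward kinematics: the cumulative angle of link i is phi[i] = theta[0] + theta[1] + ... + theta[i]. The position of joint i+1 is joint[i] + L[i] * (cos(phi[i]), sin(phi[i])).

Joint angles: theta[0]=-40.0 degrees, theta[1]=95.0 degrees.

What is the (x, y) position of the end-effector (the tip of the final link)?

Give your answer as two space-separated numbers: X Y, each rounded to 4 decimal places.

Answer: 2.1045 1.0951

Derivation:
joint[0] = (0.0000, 0.0000)  (base)
link 0: phi[0] = -40 = -40 deg
  cos(-40 deg) = 0.7660, sin(-40 deg) = -0.6428
  joint[1] = (0.0000, 0.0000) + 1.1 * (0.7660, -0.6428) = (0.0000 + 0.8426, 0.0000 + -0.7071) = (0.8426, -0.7071)
link 1: phi[1] = -40 + 95 = 55 deg
  cos(55 deg) = 0.5736, sin(55 deg) = 0.8192
  joint[2] = (0.8426, -0.7071) + 2.2 * (0.5736, 0.8192) = (0.8426 + 1.2619, -0.7071 + 1.8021) = (2.1045, 1.0951)
End effector: (2.1045, 1.0951)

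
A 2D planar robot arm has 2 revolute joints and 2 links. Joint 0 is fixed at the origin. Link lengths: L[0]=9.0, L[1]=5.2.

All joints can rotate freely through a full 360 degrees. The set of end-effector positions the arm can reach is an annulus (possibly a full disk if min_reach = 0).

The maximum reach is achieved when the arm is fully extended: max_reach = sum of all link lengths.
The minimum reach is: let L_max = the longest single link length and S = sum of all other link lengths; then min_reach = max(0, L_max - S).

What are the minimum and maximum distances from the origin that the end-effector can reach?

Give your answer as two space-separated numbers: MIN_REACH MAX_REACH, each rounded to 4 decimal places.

Answer: 3.8000 14.2000

Derivation:
Link lengths: [9.0, 5.2]
max_reach = 9 + 5.2 = 14.2
L_max = max([9.0, 5.2]) = 9
S (sum of others) = 14.2 - 9 = 5.2
min_reach = max(0, 9 - 5.2) = max(0, 3.8) = 3.8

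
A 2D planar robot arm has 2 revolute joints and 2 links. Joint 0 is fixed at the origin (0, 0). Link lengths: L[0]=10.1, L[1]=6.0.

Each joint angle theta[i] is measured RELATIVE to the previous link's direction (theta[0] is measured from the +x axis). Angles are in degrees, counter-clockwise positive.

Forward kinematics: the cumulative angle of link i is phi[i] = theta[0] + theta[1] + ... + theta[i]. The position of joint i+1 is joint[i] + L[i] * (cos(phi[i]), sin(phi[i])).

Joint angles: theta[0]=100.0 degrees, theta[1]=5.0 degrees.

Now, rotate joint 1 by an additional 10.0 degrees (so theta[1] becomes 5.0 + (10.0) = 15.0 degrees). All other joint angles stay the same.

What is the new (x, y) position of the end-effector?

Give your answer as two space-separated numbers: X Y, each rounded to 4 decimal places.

Answer: -4.2896 15.3844

Derivation:
joint[0] = (0.0000, 0.0000)  (base)
link 0: phi[0] = 100 = 100 deg
  cos(100 deg) = -0.1736, sin(100 deg) = 0.9848
  joint[1] = (0.0000, 0.0000) + 10.1 * (-0.1736, 0.9848) = (0.0000 + -1.7538, 0.0000 + 9.9466) = (-1.7538, 9.9466)
link 1: phi[1] = 100 + 15 = 115 deg
  cos(115 deg) = -0.4226, sin(115 deg) = 0.9063
  joint[2] = (-1.7538, 9.9466) + 6 * (-0.4226, 0.9063) = (-1.7538 + -2.5357, 9.9466 + 5.4378) = (-4.2896, 15.3844)
End effector: (-4.2896, 15.3844)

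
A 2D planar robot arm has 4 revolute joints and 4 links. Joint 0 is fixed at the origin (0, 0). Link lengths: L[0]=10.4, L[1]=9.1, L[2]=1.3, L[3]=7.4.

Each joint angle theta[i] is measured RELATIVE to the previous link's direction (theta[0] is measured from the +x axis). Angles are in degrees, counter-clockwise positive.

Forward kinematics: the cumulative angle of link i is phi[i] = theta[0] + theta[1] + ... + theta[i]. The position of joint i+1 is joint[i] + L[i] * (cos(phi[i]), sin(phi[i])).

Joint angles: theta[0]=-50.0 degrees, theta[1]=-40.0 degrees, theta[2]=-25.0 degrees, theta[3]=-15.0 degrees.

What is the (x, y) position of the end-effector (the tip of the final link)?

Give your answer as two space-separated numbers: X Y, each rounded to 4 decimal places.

Answer: 1.3790 -23.9138

Derivation:
joint[0] = (0.0000, 0.0000)  (base)
link 0: phi[0] = -50 = -50 deg
  cos(-50 deg) = 0.6428, sin(-50 deg) = -0.7660
  joint[1] = (0.0000, 0.0000) + 10.4 * (0.6428, -0.7660) = (0.0000 + 6.6850, 0.0000 + -7.9669) = (6.6850, -7.9669)
link 1: phi[1] = -50 + -40 = -90 deg
  cos(-90 deg) = 0.0000, sin(-90 deg) = -1.0000
  joint[2] = (6.6850, -7.9669) + 9.1 * (0.0000, -1.0000) = (6.6850 + 0.0000, -7.9669 + -9.1000) = (6.6850, -17.0669)
link 2: phi[2] = -50 + -40 + -25 = -115 deg
  cos(-115 deg) = -0.4226, sin(-115 deg) = -0.9063
  joint[3] = (6.6850, -17.0669) + 1.3 * (-0.4226, -0.9063) = (6.6850 + -0.5494, -17.0669 + -1.1782) = (6.1356, -18.2451)
link 3: phi[3] = -50 + -40 + -25 + -15 = -130 deg
  cos(-130 deg) = -0.6428, sin(-130 deg) = -0.7660
  joint[4] = (6.1356, -18.2451) + 7.4 * (-0.6428, -0.7660) = (6.1356 + -4.7566, -18.2451 + -5.6687) = (1.3790, -23.9138)
End effector: (1.3790, -23.9138)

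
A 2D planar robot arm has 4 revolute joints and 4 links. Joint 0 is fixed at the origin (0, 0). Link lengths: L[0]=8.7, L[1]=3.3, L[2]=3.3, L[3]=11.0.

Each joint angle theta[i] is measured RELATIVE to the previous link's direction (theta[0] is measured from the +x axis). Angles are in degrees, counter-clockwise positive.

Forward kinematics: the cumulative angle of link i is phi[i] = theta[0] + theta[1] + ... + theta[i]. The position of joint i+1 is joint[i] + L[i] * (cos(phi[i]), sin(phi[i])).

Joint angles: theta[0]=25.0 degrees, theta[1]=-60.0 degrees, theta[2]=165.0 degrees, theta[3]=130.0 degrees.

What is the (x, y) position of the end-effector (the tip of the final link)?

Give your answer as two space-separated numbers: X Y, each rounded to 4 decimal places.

Answer: 6.5568 -6.5210

Derivation:
joint[0] = (0.0000, 0.0000)  (base)
link 0: phi[0] = 25 = 25 deg
  cos(25 deg) = 0.9063, sin(25 deg) = 0.4226
  joint[1] = (0.0000, 0.0000) + 8.7 * (0.9063, 0.4226) = (0.0000 + 7.8849, 0.0000 + 3.6768) = (7.8849, 3.6768)
link 1: phi[1] = 25 + -60 = -35 deg
  cos(-35 deg) = 0.8192, sin(-35 deg) = -0.5736
  joint[2] = (7.8849, 3.6768) + 3.3 * (0.8192, -0.5736) = (7.8849 + 2.7032, 3.6768 + -1.8928) = (10.5881, 1.7840)
link 2: phi[2] = 25 + -60 + 165 = 130 deg
  cos(130 deg) = -0.6428, sin(130 deg) = 0.7660
  joint[3] = (10.5881, 1.7840) + 3.3 * (-0.6428, 0.7660) = (10.5881 + -2.1212, 1.7840 + 2.5279) = (8.4669, 4.3119)
link 3: phi[3] = 25 + -60 + 165 + 130 = 260 deg
  cos(260 deg) = -0.1736, sin(260 deg) = -0.9848
  joint[4] = (8.4669, 4.3119) + 11 * (-0.1736, -0.9848) = (8.4669 + -1.9101, 4.3119 + -10.8329) = (6.5568, -6.5210)
End effector: (6.5568, -6.5210)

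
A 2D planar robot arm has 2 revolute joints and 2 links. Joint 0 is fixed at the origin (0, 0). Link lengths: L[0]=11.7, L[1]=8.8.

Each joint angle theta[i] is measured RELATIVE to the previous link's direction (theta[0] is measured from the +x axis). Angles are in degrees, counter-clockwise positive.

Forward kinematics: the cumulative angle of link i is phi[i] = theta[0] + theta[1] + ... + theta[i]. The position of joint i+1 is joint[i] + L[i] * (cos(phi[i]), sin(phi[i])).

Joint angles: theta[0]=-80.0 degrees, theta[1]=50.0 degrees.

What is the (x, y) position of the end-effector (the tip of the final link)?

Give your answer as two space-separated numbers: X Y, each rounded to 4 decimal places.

joint[0] = (0.0000, 0.0000)  (base)
link 0: phi[0] = -80 = -80 deg
  cos(-80 deg) = 0.1736, sin(-80 deg) = -0.9848
  joint[1] = (0.0000, 0.0000) + 11.7 * (0.1736, -0.9848) = (0.0000 + 2.0317, 0.0000 + -11.5223) = (2.0317, -11.5223)
link 1: phi[1] = -80 + 50 = -30 deg
  cos(-30 deg) = 0.8660, sin(-30 deg) = -0.5000
  joint[2] = (2.0317, -11.5223) + 8.8 * (0.8660, -0.5000) = (2.0317 + 7.6210, -11.5223 + -4.4000) = (9.6527, -15.9223)
End effector: (9.6527, -15.9223)

Answer: 9.6527 -15.9223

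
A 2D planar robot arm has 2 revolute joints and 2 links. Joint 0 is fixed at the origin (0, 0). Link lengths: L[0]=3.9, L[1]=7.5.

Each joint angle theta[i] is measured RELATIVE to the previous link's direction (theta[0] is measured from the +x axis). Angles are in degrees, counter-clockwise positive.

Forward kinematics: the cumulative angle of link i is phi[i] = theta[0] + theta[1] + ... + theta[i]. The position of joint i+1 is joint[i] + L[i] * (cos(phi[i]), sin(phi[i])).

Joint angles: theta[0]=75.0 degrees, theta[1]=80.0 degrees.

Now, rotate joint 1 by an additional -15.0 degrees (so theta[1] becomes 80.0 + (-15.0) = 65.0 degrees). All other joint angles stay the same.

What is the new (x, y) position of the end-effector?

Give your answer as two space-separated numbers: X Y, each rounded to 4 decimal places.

joint[0] = (0.0000, 0.0000)  (base)
link 0: phi[0] = 75 = 75 deg
  cos(75 deg) = 0.2588, sin(75 deg) = 0.9659
  joint[1] = (0.0000, 0.0000) + 3.9 * (0.2588, 0.9659) = (0.0000 + 1.0094, 0.0000 + 3.7671) = (1.0094, 3.7671)
link 1: phi[1] = 75 + 65 = 140 deg
  cos(140 deg) = -0.7660, sin(140 deg) = 0.6428
  joint[2] = (1.0094, 3.7671) + 7.5 * (-0.7660, 0.6428) = (1.0094 + -5.7453, 3.7671 + 4.8209) = (-4.7359, 8.5880)
End effector: (-4.7359, 8.5880)

Answer: -4.7359 8.5880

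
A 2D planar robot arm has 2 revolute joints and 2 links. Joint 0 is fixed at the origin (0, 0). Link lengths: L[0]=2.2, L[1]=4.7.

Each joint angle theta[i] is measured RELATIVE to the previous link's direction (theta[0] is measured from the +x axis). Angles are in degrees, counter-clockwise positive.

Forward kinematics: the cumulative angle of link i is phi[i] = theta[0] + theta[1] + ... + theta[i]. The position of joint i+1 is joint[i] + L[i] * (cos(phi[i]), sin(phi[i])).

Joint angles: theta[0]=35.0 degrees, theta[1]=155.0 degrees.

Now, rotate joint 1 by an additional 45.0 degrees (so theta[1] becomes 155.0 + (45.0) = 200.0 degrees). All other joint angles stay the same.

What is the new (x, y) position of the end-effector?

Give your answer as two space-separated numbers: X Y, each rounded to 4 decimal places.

joint[0] = (0.0000, 0.0000)  (base)
link 0: phi[0] = 35 = 35 deg
  cos(35 deg) = 0.8192, sin(35 deg) = 0.5736
  joint[1] = (0.0000, 0.0000) + 2.2 * (0.8192, 0.5736) = (0.0000 + 1.8021, 0.0000 + 1.2619) = (1.8021, 1.2619)
link 1: phi[1] = 35 + 200 = 235 deg
  cos(235 deg) = -0.5736, sin(235 deg) = -0.8192
  joint[2] = (1.8021, 1.2619) + 4.7 * (-0.5736, -0.8192) = (1.8021 + -2.6958, 1.2619 + -3.8500) = (-0.8937, -2.5881)
End effector: (-0.8937, -2.5881)

Answer: -0.8937 -2.5881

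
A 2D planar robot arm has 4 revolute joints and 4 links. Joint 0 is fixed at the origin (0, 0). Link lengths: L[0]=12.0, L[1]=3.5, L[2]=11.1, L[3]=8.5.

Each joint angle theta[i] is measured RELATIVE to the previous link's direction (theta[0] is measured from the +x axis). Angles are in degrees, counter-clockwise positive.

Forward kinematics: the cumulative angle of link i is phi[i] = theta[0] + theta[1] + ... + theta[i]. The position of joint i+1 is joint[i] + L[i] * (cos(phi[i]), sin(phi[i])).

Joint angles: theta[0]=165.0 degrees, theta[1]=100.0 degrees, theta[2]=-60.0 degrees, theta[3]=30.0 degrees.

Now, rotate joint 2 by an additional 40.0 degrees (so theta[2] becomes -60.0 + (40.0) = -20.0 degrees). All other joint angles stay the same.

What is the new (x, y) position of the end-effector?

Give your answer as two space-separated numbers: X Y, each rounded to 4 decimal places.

joint[0] = (0.0000, 0.0000)  (base)
link 0: phi[0] = 165 = 165 deg
  cos(165 deg) = -0.9659, sin(165 deg) = 0.2588
  joint[1] = (0.0000, 0.0000) + 12 * (-0.9659, 0.2588) = (0.0000 + -11.5911, 0.0000 + 3.1058) = (-11.5911, 3.1058)
link 1: phi[1] = 165 + 100 = 265 deg
  cos(265 deg) = -0.0872, sin(265 deg) = -0.9962
  joint[2] = (-11.5911, 3.1058) + 3.5 * (-0.0872, -0.9962) = (-11.5911 + -0.3050, 3.1058 + -3.4867) = (-11.8962, -0.3809)
link 2: phi[2] = 165 + 100 + -20 = 245 deg
  cos(245 deg) = -0.4226, sin(245 deg) = -0.9063
  joint[3] = (-11.8962, -0.3809) + 11.1 * (-0.4226, -0.9063) = (-11.8962 + -4.6911, -0.3809 + -10.0600) = (-16.5872, -10.4409)
link 3: phi[3] = 165 + 100 + -20 + 30 = 275 deg
  cos(275 deg) = 0.0872, sin(275 deg) = -0.9962
  joint[4] = (-16.5872, -10.4409) + 8.5 * (0.0872, -0.9962) = (-16.5872 + 0.7408, -10.4409 + -8.4677) = (-15.8464, -18.9085)
End effector: (-15.8464, -18.9085)

Answer: -15.8464 -18.9085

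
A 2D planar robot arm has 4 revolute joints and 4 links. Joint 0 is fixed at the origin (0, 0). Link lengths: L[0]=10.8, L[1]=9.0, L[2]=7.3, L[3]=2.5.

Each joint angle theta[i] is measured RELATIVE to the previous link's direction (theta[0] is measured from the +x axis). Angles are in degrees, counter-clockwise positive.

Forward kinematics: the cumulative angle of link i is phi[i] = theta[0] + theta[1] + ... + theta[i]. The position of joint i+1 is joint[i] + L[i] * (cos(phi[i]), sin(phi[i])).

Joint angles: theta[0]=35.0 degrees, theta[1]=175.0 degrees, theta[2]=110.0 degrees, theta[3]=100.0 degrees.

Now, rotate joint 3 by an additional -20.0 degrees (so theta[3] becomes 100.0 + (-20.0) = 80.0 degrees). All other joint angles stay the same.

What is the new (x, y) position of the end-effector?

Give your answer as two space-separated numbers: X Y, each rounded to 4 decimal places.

Answer: 8.5598 -1.3908

Derivation:
joint[0] = (0.0000, 0.0000)  (base)
link 0: phi[0] = 35 = 35 deg
  cos(35 deg) = 0.8192, sin(35 deg) = 0.5736
  joint[1] = (0.0000, 0.0000) + 10.8 * (0.8192, 0.5736) = (0.0000 + 8.8468, 0.0000 + 6.1946) = (8.8468, 6.1946)
link 1: phi[1] = 35 + 175 = 210 deg
  cos(210 deg) = -0.8660, sin(210 deg) = -0.5000
  joint[2] = (8.8468, 6.1946) + 9 * (-0.8660, -0.5000) = (8.8468 + -7.7942, 6.1946 + -4.5000) = (1.0526, 1.6946)
link 2: phi[2] = 35 + 175 + 110 = 320 deg
  cos(320 deg) = 0.7660, sin(320 deg) = -0.6428
  joint[3] = (1.0526, 1.6946) + 7.3 * (0.7660, -0.6428) = (1.0526 + 5.5921, 1.6946 + -4.6923) = (6.6447, -2.9977)
link 3: phi[3] = 35 + 175 + 110 + 80 = 400 deg
  cos(400 deg) = 0.7660, sin(400 deg) = 0.6428
  joint[4] = (6.6447, -2.9977) + 2.5 * (0.7660, 0.6428) = (6.6447 + 1.9151, -2.9977 + 1.6070) = (8.5598, -1.3908)
End effector: (8.5598, -1.3908)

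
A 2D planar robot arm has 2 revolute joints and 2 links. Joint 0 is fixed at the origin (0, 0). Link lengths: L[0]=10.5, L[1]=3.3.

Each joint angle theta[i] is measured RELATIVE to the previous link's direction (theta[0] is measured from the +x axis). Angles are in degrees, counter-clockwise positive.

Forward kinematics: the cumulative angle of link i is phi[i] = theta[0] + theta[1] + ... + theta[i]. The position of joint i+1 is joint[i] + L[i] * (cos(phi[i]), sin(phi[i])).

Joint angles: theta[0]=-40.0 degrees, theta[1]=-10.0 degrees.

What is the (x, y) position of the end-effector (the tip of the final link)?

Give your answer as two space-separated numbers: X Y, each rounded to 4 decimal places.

Answer: 10.1647 -9.2772

Derivation:
joint[0] = (0.0000, 0.0000)  (base)
link 0: phi[0] = -40 = -40 deg
  cos(-40 deg) = 0.7660, sin(-40 deg) = -0.6428
  joint[1] = (0.0000, 0.0000) + 10.5 * (0.7660, -0.6428) = (0.0000 + 8.0435, 0.0000 + -6.7493) = (8.0435, -6.7493)
link 1: phi[1] = -40 + -10 = -50 deg
  cos(-50 deg) = 0.6428, sin(-50 deg) = -0.7660
  joint[2] = (8.0435, -6.7493) + 3.3 * (0.6428, -0.7660) = (8.0435 + 2.1212, -6.7493 + -2.5279) = (10.1647, -9.2772)
End effector: (10.1647, -9.2772)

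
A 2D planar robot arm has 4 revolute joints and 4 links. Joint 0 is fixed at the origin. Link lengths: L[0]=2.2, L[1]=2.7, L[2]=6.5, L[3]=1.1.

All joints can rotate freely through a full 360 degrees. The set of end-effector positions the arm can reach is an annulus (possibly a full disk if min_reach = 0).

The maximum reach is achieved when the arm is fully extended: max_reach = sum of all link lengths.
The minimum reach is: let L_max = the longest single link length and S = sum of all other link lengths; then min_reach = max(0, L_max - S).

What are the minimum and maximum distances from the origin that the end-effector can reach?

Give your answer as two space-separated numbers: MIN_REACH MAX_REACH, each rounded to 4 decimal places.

Answer: 0.5000 12.5000

Derivation:
Link lengths: [2.2, 2.7, 6.5, 1.1]
max_reach = 2.2 + 2.7 + 6.5 + 1.1 = 12.5
L_max = max([2.2, 2.7, 6.5, 1.1]) = 6.5
S (sum of others) = 12.5 - 6.5 = 6
min_reach = max(0, 6.5 - 6) = max(0, 0.5) = 0.5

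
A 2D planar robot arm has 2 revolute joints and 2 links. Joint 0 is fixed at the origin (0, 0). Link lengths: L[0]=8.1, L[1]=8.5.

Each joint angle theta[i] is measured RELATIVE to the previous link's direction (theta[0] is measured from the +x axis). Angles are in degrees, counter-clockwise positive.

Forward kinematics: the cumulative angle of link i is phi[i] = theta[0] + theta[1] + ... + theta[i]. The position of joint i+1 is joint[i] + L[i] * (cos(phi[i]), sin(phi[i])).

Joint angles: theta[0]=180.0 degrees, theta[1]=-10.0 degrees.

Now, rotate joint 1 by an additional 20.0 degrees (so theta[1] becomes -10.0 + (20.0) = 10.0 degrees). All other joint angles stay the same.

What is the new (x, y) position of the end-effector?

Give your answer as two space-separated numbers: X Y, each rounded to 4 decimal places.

Answer: -16.4709 -1.4760

Derivation:
joint[0] = (0.0000, 0.0000)  (base)
link 0: phi[0] = 180 = 180 deg
  cos(180 deg) = -1.0000, sin(180 deg) = 0.0000
  joint[1] = (0.0000, 0.0000) + 8.1 * (-1.0000, 0.0000) = (0.0000 + -8.1000, 0.0000 + 0.0000) = (-8.1000, 0.0000)
link 1: phi[1] = 180 + 10 = 190 deg
  cos(190 deg) = -0.9848, sin(190 deg) = -0.1736
  joint[2] = (-8.1000, 0.0000) + 8.5 * (-0.9848, -0.1736) = (-8.1000 + -8.3709, 0.0000 + -1.4760) = (-16.4709, -1.4760)
End effector: (-16.4709, -1.4760)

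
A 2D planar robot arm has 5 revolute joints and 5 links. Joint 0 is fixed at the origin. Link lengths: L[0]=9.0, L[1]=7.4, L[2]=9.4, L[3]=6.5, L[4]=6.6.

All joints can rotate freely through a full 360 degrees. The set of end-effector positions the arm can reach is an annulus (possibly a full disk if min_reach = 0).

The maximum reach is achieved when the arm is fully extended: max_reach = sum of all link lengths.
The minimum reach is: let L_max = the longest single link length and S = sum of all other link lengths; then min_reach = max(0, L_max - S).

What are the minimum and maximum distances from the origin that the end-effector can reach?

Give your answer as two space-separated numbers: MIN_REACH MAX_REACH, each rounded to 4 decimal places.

Link lengths: [9.0, 7.4, 9.4, 6.5, 6.6]
max_reach = 9 + 7.4 + 9.4 + 6.5 + 6.6 = 38.9
L_max = max([9.0, 7.4, 9.4, 6.5, 6.6]) = 9.4
S (sum of others) = 38.9 - 9.4 = 29.5
min_reach = max(0, 9.4 - 29.5) = max(0, -20.1) = 0

Answer: 0.0000 38.9000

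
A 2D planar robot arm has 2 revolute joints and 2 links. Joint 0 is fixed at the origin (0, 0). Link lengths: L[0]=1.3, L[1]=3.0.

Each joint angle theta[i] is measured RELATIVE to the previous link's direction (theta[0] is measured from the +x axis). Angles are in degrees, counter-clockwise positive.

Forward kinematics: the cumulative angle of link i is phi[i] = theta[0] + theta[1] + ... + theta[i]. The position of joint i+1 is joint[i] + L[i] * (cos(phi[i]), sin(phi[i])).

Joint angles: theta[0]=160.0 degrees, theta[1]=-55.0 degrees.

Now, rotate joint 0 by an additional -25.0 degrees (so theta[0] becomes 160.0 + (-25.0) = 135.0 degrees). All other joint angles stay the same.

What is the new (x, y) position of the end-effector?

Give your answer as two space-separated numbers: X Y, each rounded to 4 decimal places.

Answer: -0.3983 3.8737

Derivation:
joint[0] = (0.0000, 0.0000)  (base)
link 0: phi[0] = 135 = 135 deg
  cos(135 deg) = -0.7071, sin(135 deg) = 0.7071
  joint[1] = (0.0000, 0.0000) + 1.3 * (-0.7071, 0.7071) = (0.0000 + -0.9192, 0.0000 + 0.9192) = (-0.9192, 0.9192)
link 1: phi[1] = 135 + -55 = 80 deg
  cos(80 deg) = 0.1736, sin(80 deg) = 0.9848
  joint[2] = (-0.9192, 0.9192) + 3 * (0.1736, 0.9848) = (-0.9192 + 0.5209, 0.9192 + 2.9544) = (-0.3983, 3.8737)
End effector: (-0.3983, 3.8737)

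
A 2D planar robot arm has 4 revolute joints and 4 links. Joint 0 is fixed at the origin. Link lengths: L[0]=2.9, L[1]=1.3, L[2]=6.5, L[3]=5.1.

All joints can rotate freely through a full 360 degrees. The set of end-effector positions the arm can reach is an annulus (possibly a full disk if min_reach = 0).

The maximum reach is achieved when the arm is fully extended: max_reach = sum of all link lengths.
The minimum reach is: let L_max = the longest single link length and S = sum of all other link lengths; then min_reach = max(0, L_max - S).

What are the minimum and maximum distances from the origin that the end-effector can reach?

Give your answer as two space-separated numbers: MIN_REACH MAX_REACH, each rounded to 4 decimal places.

Link lengths: [2.9, 1.3, 6.5, 5.1]
max_reach = 2.9 + 1.3 + 6.5 + 5.1 = 15.8
L_max = max([2.9, 1.3, 6.5, 5.1]) = 6.5
S (sum of others) = 15.8 - 6.5 = 9.3
min_reach = max(0, 6.5 - 9.3) = max(0, -2.8) = 0

Answer: 0.0000 15.8000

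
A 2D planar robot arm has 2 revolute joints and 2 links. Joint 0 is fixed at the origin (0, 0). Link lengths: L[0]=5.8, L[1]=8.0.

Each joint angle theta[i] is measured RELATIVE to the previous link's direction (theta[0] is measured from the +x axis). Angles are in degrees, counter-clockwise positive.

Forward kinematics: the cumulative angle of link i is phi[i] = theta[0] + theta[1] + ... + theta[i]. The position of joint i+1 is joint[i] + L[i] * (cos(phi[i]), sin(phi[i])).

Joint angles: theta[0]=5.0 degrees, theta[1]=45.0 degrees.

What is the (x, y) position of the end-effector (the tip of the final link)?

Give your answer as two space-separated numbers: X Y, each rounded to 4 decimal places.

Answer: 10.9202 6.6339

Derivation:
joint[0] = (0.0000, 0.0000)  (base)
link 0: phi[0] = 5 = 5 deg
  cos(5 deg) = 0.9962, sin(5 deg) = 0.0872
  joint[1] = (0.0000, 0.0000) + 5.8 * (0.9962, 0.0872) = (0.0000 + 5.7779, 0.0000 + 0.5055) = (5.7779, 0.5055)
link 1: phi[1] = 5 + 45 = 50 deg
  cos(50 deg) = 0.6428, sin(50 deg) = 0.7660
  joint[2] = (5.7779, 0.5055) + 8 * (0.6428, 0.7660) = (5.7779 + 5.1423, 0.5055 + 6.1284) = (10.9202, 6.6339)
End effector: (10.9202, 6.6339)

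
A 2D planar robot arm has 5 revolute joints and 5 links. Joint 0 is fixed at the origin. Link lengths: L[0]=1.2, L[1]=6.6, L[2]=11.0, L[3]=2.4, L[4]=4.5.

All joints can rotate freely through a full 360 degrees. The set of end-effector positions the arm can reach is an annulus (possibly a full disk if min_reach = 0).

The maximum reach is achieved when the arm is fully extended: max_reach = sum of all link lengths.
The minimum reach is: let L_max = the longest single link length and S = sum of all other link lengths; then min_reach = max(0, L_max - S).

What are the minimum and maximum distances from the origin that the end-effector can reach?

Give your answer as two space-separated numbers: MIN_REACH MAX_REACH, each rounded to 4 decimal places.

Link lengths: [1.2, 6.6, 11.0, 2.4, 4.5]
max_reach = 1.2 + 6.6 + 11 + 2.4 + 4.5 = 25.7
L_max = max([1.2, 6.6, 11.0, 2.4, 4.5]) = 11
S (sum of others) = 25.7 - 11 = 14.7
min_reach = max(0, 11 - 14.7) = max(0, -3.7) = 0

Answer: 0.0000 25.7000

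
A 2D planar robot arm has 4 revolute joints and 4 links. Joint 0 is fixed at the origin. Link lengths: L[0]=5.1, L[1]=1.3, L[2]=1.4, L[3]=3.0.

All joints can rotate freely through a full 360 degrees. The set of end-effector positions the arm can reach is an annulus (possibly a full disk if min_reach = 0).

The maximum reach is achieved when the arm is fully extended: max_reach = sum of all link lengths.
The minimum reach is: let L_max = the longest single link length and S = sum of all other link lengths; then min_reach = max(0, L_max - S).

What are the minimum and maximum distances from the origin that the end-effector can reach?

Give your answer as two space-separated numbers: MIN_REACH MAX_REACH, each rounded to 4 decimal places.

Link lengths: [5.1, 1.3, 1.4, 3.0]
max_reach = 5.1 + 1.3 + 1.4 + 3 = 10.8
L_max = max([5.1, 1.3, 1.4, 3.0]) = 5.1
S (sum of others) = 10.8 - 5.1 = 5.7
min_reach = max(0, 5.1 - 5.7) = max(0, -0.6) = 0

Answer: 0.0000 10.8000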